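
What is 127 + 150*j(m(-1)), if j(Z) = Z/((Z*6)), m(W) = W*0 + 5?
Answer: 152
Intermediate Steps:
m(W) = 5 (m(W) = 0 + 5 = 5)
j(Z) = ⅙ (j(Z) = Z/((6*Z)) = Z*(1/(6*Z)) = ⅙)
127 + 150*j(m(-1)) = 127 + 150*(⅙) = 127 + 25 = 152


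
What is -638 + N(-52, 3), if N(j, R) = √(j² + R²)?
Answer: -638 + √2713 ≈ -585.91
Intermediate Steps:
N(j, R) = √(R² + j²)
-638 + N(-52, 3) = -638 + √(3² + (-52)²) = -638 + √(9 + 2704) = -638 + √2713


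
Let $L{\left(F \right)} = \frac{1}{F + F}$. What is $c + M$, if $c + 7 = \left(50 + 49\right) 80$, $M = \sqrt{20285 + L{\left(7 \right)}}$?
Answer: $7913 + \frac{\sqrt{3975874}}{14} \approx 8055.4$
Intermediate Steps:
$L{\left(F \right)} = \frac{1}{2 F}$
$M = \frac{\sqrt{3975874}}{14}$ ($M = \sqrt{20285 + \frac{1}{2 \cdot 7}} = \sqrt{20285 + \frac{1}{2} \cdot \frac{1}{7}} = \sqrt{20285 + \frac{1}{14}} = \sqrt{\frac{283991}{14}} = \frac{\sqrt{3975874}}{14} \approx 142.43$)
$c = 7913$ ($c = -7 + \left(50 + 49\right) 80 = -7 + 99 \cdot 80 = -7 + 7920 = 7913$)
$c + M = 7913 + \frac{\sqrt{3975874}}{14}$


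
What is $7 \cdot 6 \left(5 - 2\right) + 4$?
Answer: $130$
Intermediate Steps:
$7 \cdot 6 \left(5 - 2\right) + 4 = 7 \cdot 6 \cdot 3 + 4 = 7 \cdot 18 + 4 = 126 + 4 = 130$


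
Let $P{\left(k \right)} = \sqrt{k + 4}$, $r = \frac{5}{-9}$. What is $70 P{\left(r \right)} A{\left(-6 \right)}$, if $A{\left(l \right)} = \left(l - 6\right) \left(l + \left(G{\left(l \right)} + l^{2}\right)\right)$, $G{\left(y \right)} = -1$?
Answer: $- 8120 \sqrt{31} \approx -45210.0$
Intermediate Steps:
$A{\left(l \right)} = \left(-6 + l\right) \left(-1 + l + l^{2}\right)$ ($A{\left(l \right)} = \left(l - 6\right) \left(l + \left(-1 + l^{2}\right)\right) = \left(-6 + l\right) \left(-1 + l + l^{2}\right)$)
$r = - \frac{5}{9}$ ($r = 5 \left(- \frac{1}{9}\right) = - \frac{5}{9} \approx -0.55556$)
$P{\left(k \right)} = \sqrt{4 + k}$
$70 P{\left(r \right)} A{\left(-6 \right)} = 70 \sqrt{4 - \frac{5}{9}} \left(6 + \left(-6\right)^{3} - -42 - 5 \left(-6\right)^{2}\right) = 70 \sqrt{\frac{31}{9}} \left(6 - 216 + 42 - 180\right) = 70 \frac{\sqrt{31}}{3} \left(6 - 216 + 42 - 180\right) = \frac{70 \sqrt{31}}{3} \left(-348\right) = - 8120 \sqrt{31}$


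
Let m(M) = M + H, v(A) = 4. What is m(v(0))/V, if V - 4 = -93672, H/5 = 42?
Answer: -107/46834 ≈ -0.0022847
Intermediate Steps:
H = 210 (H = 5*42 = 210)
V = -93668 (V = 4 - 93672 = -93668)
m(M) = 210 + M (m(M) = M + 210 = 210 + M)
m(v(0))/V = (210 + 4)/(-93668) = 214*(-1/93668) = -107/46834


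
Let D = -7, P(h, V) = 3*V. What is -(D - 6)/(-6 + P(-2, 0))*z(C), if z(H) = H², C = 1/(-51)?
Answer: -13/15606 ≈ -0.00083301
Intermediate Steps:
C = -1/51 ≈ -0.019608
-(D - 6)/(-6 + P(-2, 0))*z(C) = -(-7 - 6)/(-6 + 3*0)*(-1/51)² = -(-13/(-6 + 0))/2601 = -(-13/(-6))/2601 = -(-13*(-⅙))/2601 = -13/(6*2601) = -1*13/15606 = -13/15606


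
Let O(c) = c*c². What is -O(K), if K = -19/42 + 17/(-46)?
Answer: 62570773/112678587 ≈ 0.55530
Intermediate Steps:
K = -397/483 (K = -19*1/42 + 17*(-1/46) = -19/42 - 17/46 = -397/483 ≈ -0.82195)
O(c) = c³
-O(K) = -(-397/483)³ = -1*(-62570773/112678587) = 62570773/112678587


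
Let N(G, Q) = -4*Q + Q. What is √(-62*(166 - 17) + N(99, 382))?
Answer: 4*I*√649 ≈ 101.9*I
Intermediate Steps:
N(G, Q) = -3*Q
√(-62*(166 - 17) + N(99, 382)) = √(-62*(166 - 17) - 3*382) = √(-62*149 - 1146) = √(-9238 - 1146) = √(-10384) = 4*I*√649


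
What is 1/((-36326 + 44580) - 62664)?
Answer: -1/54410 ≈ -1.8379e-5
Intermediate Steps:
1/((-36326 + 44580) - 62664) = 1/(8254 - 62664) = 1/(-54410) = -1/54410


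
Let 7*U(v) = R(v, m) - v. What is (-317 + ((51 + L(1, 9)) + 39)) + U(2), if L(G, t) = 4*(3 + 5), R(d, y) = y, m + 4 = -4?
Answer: -1375/7 ≈ -196.43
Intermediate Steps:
m = -8 (m = -4 - 4 = -8)
L(G, t) = 32 (L(G, t) = 4*8 = 32)
U(v) = -8/7 - v/7 (U(v) = (-8 - v)/7 = -8/7 - v/7)
(-317 + ((51 + L(1, 9)) + 39)) + U(2) = (-317 + ((51 + 32) + 39)) + (-8/7 - ⅐*2) = (-317 + (83 + 39)) + (-8/7 - 2/7) = (-317 + 122) - 10/7 = -195 - 10/7 = -1375/7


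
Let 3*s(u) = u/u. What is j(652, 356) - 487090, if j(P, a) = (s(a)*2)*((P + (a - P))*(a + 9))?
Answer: -1201390/3 ≈ -4.0046e+5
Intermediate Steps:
s(u) = ⅓ (s(u) = (u/u)/3 = (⅓)*1 = ⅓)
j(P, a) = 2*a*(9 + a)/3 (j(P, a) = ((⅓)*2)*((P + (a - P))*(a + 9)) = 2*(a*(9 + a))/3 = 2*a*(9 + a)/3)
j(652, 356) - 487090 = (⅔)*356*(9 + 356) - 487090 = (⅔)*356*365 - 487090 = 259880/3 - 487090 = -1201390/3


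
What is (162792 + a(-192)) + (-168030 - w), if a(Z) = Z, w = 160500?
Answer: -165930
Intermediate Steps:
(162792 + a(-192)) + (-168030 - w) = (162792 - 192) + (-168030 - 1*160500) = 162600 + (-168030 - 160500) = 162600 - 328530 = -165930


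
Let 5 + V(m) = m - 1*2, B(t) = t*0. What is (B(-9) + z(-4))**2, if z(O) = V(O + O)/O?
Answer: 225/16 ≈ 14.063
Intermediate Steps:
B(t) = 0
V(m) = -7 + m (V(m) = -5 + (m - 1*2) = -5 + (m - 2) = -5 + (-2 + m) = -7 + m)
z(O) = (-7 + 2*O)/O (z(O) = (-7 + (O + O))/O = (-7 + 2*O)/O)
(B(-9) + z(-4))**2 = (0 + (2 - 7/(-4)))**2 = (0 + (2 - 7*(-1/4)))**2 = (0 + (2 + 7/4))**2 = (0 + 15/4)**2 = (15/4)**2 = 225/16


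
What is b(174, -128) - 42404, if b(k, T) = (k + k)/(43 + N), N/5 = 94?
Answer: -7250968/171 ≈ -42403.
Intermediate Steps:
N = 470 (N = 5*94 = 470)
b(k, T) = 2*k/513 (b(k, T) = (k + k)/(43 + 470) = (2*k)/513 = (2*k)*(1/513) = 2*k/513)
b(174, -128) - 42404 = (2/513)*174 - 42404 = 116/171 - 42404 = -7250968/171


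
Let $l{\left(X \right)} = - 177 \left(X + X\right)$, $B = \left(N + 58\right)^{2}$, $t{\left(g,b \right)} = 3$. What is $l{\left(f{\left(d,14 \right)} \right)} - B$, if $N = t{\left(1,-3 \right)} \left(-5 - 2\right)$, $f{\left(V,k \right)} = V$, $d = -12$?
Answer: $2879$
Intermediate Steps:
$N = -21$ ($N = 3 \left(-5 - 2\right) = 3 \left(-7\right) = -21$)
$B = 1369$ ($B = \left(-21 + 58\right)^{2} = 37^{2} = 1369$)
$l{\left(X \right)} = - 354 X$ ($l{\left(X \right)} = - 177 \cdot 2 X = - 354 X$)
$l{\left(f{\left(d,14 \right)} \right)} - B = \left(-354\right) \left(-12\right) - 1369 = 4248 - 1369 = 2879$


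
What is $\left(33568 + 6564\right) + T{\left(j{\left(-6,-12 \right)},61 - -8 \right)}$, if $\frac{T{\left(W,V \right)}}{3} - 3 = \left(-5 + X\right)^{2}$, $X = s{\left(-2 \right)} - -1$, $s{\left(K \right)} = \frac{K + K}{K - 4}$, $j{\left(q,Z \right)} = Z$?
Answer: $\frac{120523}{3} \approx 40174.0$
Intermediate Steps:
$s{\left(K \right)} = \frac{2 K}{-4 + K}$
$X = \frac{5}{3}$ ($X = 2 \left(-2\right) \frac{1}{-4 - 2} - -1 = 2 \left(-2\right) \frac{1}{-6} + 1 = 2 \left(-2\right) \left(- \frac{1}{6}\right) + 1 = \frac{2}{3} + 1 = \frac{5}{3} \approx 1.6667$)
$T{\left(W,V \right)} = \frac{127}{3}$ ($T{\left(W,V \right)} = 9 + 3 \left(-5 + \frac{5}{3}\right)^{2} = 9 + 3 \left(- \frac{10}{3}\right)^{2} = 9 + 3 \cdot \frac{100}{9} = 9 + \frac{100}{3} = \frac{127}{3}$)
$\left(33568 + 6564\right) + T{\left(j{\left(-6,-12 \right)},61 - -8 \right)} = \left(33568 + 6564\right) + \frac{127}{3} = 40132 + \frac{127}{3} = \frac{120523}{3}$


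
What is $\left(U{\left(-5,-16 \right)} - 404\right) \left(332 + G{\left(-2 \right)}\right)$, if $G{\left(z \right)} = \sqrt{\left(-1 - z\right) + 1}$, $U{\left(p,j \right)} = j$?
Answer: $-139440 - 420 \sqrt{2} \approx -1.4003 \cdot 10^{5}$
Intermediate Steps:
$G{\left(z \right)} = \sqrt{- z}$
$\left(U{\left(-5,-16 \right)} - 404\right) \left(332 + G{\left(-2 \right)}\right) = \left(-16 - 404\right) \left(332 + \sqrt{\left(-1\right) \left(-2\right)}\right) = - 420 \left(332 + \sqrt{2}\right) = -139440 - 420 \sqrt{2}$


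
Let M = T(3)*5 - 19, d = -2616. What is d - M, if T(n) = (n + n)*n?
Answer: -2687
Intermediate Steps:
T(n) = 2*n² (T(n) = (2*n)*n = 2*n²)
M = 71 (M = (2*3²)*5 - 19 = (2*9)*5 - 19 = 18*5 - 19 = 90 - 19 = 71)
d - M = -2616 - 1*71 = -2616 - 71 = -2687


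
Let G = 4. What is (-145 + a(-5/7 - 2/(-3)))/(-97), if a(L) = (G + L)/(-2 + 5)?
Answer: 9052/6111 ≈ 1.4813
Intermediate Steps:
a(L) = 4/3 + L/3 (a(L) = (4 + L)/(-2 + 5) = (4 + L)/3 = (4 + L)*(⅓) = 4/3 + L/3)
(-145 + a(-5/7 - 2/(-3)))/(-97) = (-145 + (4/3 + (-5/7 - 2/(-3))/3))/(-97) = (-145 + (4/3 + (-5*⅐ - 2*(-⅓))/3))*(-1/97) = (-145 + (4/3 + (-5/7 + ⅔)/3))*(-1/97) = (-145 + (4/3 + (⅓)*(-1/21)))*(-1/97) = (-145 + (4/3 - 1/63))*(-1/97) = (-145 + 83/63)*(-1/97) = -9052/63*(-1/97) = 9052/6111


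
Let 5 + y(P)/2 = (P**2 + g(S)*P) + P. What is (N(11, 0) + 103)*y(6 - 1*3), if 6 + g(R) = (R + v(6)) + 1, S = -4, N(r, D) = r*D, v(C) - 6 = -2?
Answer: -1648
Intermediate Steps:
v(C) = 4 (v(C) = 6 - 2 = 4)
N(r, D) = D*r
g(R) = -1 + R (g(R) = -6 + ((R + 4) + 1) = -6 + ((4 + R) + 1) = -6 + (5 + R) = -1 + R)
y(P) = -10 - 8*P + 2*P**2 (y(P) = -10 + 2*((P**2 + (-1 - 4)*P) + P) = -10 + 2*((P**2 - 5*P) + P) = -10 + 2*(P**2 - 4*P) = -10 + (-8*P + 2*P**2) = -10 - 8*P + 2*P**2)
(N(11, 0) + 103)*y(6 - 1*3) = (0*11 + 103)*(-10 - 8*(6 - 1*3) + 2*(6 - 1*3)**2) = (0 + 103)*(-10 - 8*(6 - 3) + 2*(6 - 3)**2) = 103*(-10 - 8*3 + 2*3**2) = 103*(-10 - 24 + 2*9) = 103*(-10 - 24 + 18) = 103*(-16) = -1648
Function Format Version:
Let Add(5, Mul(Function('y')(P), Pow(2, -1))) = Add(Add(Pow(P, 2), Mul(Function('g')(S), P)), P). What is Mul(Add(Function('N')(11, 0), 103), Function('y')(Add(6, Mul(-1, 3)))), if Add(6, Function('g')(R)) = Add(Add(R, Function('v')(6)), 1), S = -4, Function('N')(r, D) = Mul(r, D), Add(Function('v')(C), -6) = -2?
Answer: -1648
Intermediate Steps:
Function('v')(C) = 4 (Function('v')(C) = Add(6, -2) = 4)
Function('N')(r, D) = Mul(D, r)
Function('g')(R) = Add(-1, R) (Function('g')(R) = Add(-6, Add(Add(R, 4), 1)) = Add(-6, Add(Add(4, R), 1)) = Add(-6, Add(5, R)) = Add(-1, R))
Function('y')(P) = Add(-10, Mul(-8, P), Mul(2, Pow(P, 2))) (Function('y')(P) = Add(-10, Mul(2, Add(Add(Pow(P, 2), Mul(Add(-1, -4), P)), P))) = Add(-10, Mul(2, Add(Add(Pow(P, 2), Mul(-5, P)), P))) = Add(-10, Mul(2, Add(Pow(P, 2), Mul(-4, P)))) = Add(-10, Add(Mul(-8, P), Mul(2, Pow(P, 2)))) = Add(-10, Mul(-8, P), Mul(2, Pow(P, 2))))
Mul(Add(Function('N')(11, 0), 103), Function('y')(Add(6, Mul(-1, 3)))) = Mul(Add(Mul(0, 11), 103), Add(-10, Mul(-8, Add(6, Mul(-1, 3))), Mul(2, Pow(Add(6, Mul(-1, 3)), 2)))) = Mul(Add(0, 103), Add(-10, Mul(-8, Add(6, -3)), Mul(2, Pow(Add(6, -3), 2)))) = Mul(103, Add(-10, Mul(-8, 3), Mul(2, Pow(3, 2)))) = Mul(103, Add(-10, -24, Mul(2, 9))) = Mul(103, Add(-10, -24, 18)) = Mul(103, -16) = -1648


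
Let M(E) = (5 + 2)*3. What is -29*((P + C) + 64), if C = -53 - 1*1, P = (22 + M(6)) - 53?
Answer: 0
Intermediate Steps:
M(E) = 21 (M(E) = 7*3 = 21)
P = -10 (P = (22 + 21) - 53 = 43 - 53 = -10)
C = -54 (C = -53 - 1 = -54)
-29*((P + C) + 64) = -29*((-10 - 54) + 64) = -29*(-64 + 64) = -29*0 = 0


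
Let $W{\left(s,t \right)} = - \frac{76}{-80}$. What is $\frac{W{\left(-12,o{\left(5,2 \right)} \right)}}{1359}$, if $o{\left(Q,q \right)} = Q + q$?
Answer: $\frac{19}{27180} \approx 0.00069904$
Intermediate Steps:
$W{\left(s,t \right)} = \frac{19}{20}$ ($W{\left(s,t \right)} = \left(-76\right) \left(- \frac{1}{80}\right) = \frac{19}{20}$)
$\frac{W{\left(-12,o{\left(5,2 \right)} \right)}}{1359} = \frac{19}{20 \cdot 1359} = \frac{19}{20} \cdot \frac{1}{1359} = \frac{19}{27180}$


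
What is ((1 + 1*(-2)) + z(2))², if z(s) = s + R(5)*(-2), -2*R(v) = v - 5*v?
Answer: 361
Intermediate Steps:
R(v) = 2*v (R(v) = -(v - 5*v)/2 = -(-2)*v = 2*v)
z(s) = -20 + s (z(s) = s + (2*5)*(-2) = s + 10*(-2) = s - 20 = -20 + s)
((1 + 1*(-2)) + z(2))² = ((1 + 1*(-2)) + (-20 + 2))² = ((1 - 2) - 18)² = (-1 - 18)² = (-19)² = 361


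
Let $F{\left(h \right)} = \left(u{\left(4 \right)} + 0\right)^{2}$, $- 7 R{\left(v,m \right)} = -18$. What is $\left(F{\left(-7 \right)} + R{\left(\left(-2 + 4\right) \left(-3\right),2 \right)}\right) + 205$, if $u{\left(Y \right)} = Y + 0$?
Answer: $\frac{1565}{7} \approx 223.57$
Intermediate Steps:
$u{\left(Y \right)} = Y$
$R{\left(v,m \right)} = \frac{18}{7}$ ($R{\left(v,m \right)} = \left(- \frac{1}{7}\right) \left(-18\right) = \frac{18}{7}$)
$F{\left(h \right)} = 16$ ($F{\left(h \right)} = \left(4 + 0\right)^{2} = 4^{2} = 16$)
$\left(F{\left(-7 \right)} + R{\left(\left(-2 + 4\right) \left(-3\right),2 \right)}\right) + 205 = \left(16 + \frac{18}{7}\right) + 205 = \frac{130}{7} + 205 = \frac{1565}{7}$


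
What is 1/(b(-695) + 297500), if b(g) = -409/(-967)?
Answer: 967/287682909 ≈ 3.3613e-6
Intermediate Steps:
b(g) = 409/967 (b(g) = -409*(-1/967) = 409/967)
1/(b(-695) + 297500) = 1/(409/967 + 297500) = 1/(287682909/967) = 967/287682909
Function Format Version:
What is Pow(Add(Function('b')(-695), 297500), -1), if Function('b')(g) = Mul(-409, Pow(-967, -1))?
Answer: Rational(967, 287682909) ≈ 3.3613e-6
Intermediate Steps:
Function('b')(g) = Rational(409, 967) (Function('b')(g) = Mul(-409, Rational(-1, 967)) = Rational(409, 967))
Pow(Add(Function('b')(-695), 297500), -1) = Pow(Add(Rational(409, 967), 297500), -1) = Pow(Rational(287682909, 967), -1) = Rational(967, 287682909)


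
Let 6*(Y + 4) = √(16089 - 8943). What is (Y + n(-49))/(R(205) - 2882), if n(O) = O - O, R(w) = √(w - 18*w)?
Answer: (4 - √794/2)/(2882 - I*√3485) ≈ -0.0034992 - 7.1677e-5*I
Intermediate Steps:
Y = -4 + √794/2 (Y = -4 + √(16089 - 8943)/6 = -4 + √7146/6 = -4 + (3*√794)/6 = -4 + √794/2 ≈ 10.089)
R(w) = √17*√(-w) (R(w) = √(-17*w) = √17*√(-w))
n(O) = 0
(Y + n(-49))/(R(205) - 2882) = ((-4 + √794/2) + 0)/(√17*√(-1*205) - 2882) = (-4 + √794/2)/(√17*√(-205) - 2882) = (-4 + √794/2)/(√17*(I*√205) - 2882) = (-4 + √794/2)/(I*√3485 - 2882) = (-4 + √794/2)/(-2882 + I*√3485)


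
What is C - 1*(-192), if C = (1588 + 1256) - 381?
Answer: 2655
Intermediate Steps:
C = 2463 (C = 2844 - 381 = 2463)
C - 1*(-192) = 2463 - 1*(-192) = 2463 + 192 = 2655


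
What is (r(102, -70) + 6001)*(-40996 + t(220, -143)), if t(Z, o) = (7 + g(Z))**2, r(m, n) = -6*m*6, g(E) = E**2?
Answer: 5457305004837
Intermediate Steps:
r(m, n) = -36*m
t(Z, o) = (7 + Z**2)**2
(r(102, -70) + 6001)*(-40996 + t(220, -143)) = (-36*102 + 6001)*(-40996 + (7 + 220**2)**2) = (-3672 + 6001)*(-40996 + (7 + 48400)**2) = 2329*(-40996 + 48407**2) = 2329*(-40996 + 2343237649) = 2329*2343196653 = 5457305004837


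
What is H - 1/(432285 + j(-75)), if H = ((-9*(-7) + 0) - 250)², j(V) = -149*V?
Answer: 15507352739/443460 ≈ 34969.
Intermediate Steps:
H = 34969 (H = ((63 + 0) - 250)² = (63 - 250)² = (-187)² = 34969)
H - 1/(432285 + j(-75)) = 34969 - 1/(432285 - 149*(-75)) = 34969 - 1/(432285 + 11175) = 34969 - 1/443460 = 15507352739/443460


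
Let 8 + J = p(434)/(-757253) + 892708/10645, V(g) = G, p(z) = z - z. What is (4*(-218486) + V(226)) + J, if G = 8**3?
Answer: -9296876092/10645 ≈ -8.7336e+5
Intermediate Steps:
G = 512
p(z) = 0
V(g) = 512
J = 807548/10645 (J = -8 + (0/(-757253) + 892708/10645) = -8 + (0*(-1/757253) + 892708*(1/10645)) = -8 + (0 + 892708/10645) = -8 + 892708/10645 = 807548/10645 ≈ 75.862)
(4*(-218486) + V(226)) + J = (4*(-218486) + 512) + 807548/10645 = (-873944 + 512) + 807548/10645 = -873432 + 807548/10645 = -9296876092/10645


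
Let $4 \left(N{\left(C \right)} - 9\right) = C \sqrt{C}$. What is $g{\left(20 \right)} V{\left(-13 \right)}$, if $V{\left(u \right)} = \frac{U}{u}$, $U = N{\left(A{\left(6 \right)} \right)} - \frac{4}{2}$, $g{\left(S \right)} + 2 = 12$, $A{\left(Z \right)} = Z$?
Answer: $- \frac{70}{13} - \frac{15 \sqrt{6}}{13} \approx -8.211$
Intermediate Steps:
$g{\left(S \right)} = 10$ ($g{\left(S \right)} = -2 + 12 = 10$)
$N{\left(C \right)} = 9 + \frac{C^{\frac{3}{2}}}{4}$ ($N{\left(C \right)} = 9 + \frac{C \sqrt{C}}{4} = 9 + \frac{C^{\frac{3}{2}}}{4}$)
$U = 7 + \frac{3 \sqrt{6}}{2}$ ($U = \left(9 + \frac{6^{\frac{3}{2}}}{4}\right) - \frac{4}{2} = \left(9 + \frac{6 \sqrt{6}}{4}\right) - 4 \cdot \frac{1}{2} = \left(9 + \frac{3 \sqrt{6}}{2}\right) - 2 = 7 + \frac{3 \sqrt{6}}{2} \approx 10.674$)
$V{\left(u \right)} = \frac{7 + \frac{3 \sqrt{6}}{2}}{u}$
$g{\left(20 \right)} V{\left(-13 \right)} = 10 \frac{14 + 3 \sqrt{6}}{2 \left(-13\right)} = 10 \cdot \frac{1}{2} \left(- \frac{1}{13}\right) \left(14 + 3 \sqrt{6}\right) = 10 \left(- \frac{7}{13} - \frac{3 \sqrt{6}}{26}\right) = - \frac{70}{13} - \frac{15 \sqrt{6}}{13}$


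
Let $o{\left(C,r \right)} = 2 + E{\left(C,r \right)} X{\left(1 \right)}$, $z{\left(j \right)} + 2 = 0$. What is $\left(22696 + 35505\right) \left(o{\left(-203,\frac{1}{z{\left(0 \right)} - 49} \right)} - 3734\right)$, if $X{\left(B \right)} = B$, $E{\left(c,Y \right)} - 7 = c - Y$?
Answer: $- \frac{11659231727}{51} \approx -2.2861 \cdot 10^{8}$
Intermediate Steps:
$z{\left(j \right)} = -2$ ($z{\left(j \right)} = -2 + 0 = -2$)
$E{\left(c,Y \right)} = 7 + c - Y$ ($E{\left(c,Y \right)} = 7 - \left(Y - c\right) = 7 + c - Y$)
$o{\left(C,r \right)} = 9 + C - r$ ($o{\left(C,r \right)} = 2 + \left(7 + C - r\right) 1 = 2 + \left(7 + C - r\right) = 9 + C - r$)
$\left(22696 + 35505\right) \left(o{\left(-203,\frac{1}{z{\left(0 \right)} - 49} \right)} - 3734\right) = \left(22696 + 35505\right) \left(\left(9 - 203 - \frac{1}{-2 - 49}\right) - 3734\right) = 58201 \left(\left(9 - 203 - \frac{1}{-51}\right) - 3734\right) = 58201 \left(\left(9 - 203 - - \frac{1}{51}\right) - 3734\right) = 58201 \left(\left(9 - 203 + \frac{1}{51}\right) - 3734\right) = 58201 \left(- \frac{9893}{51} - 3734\right) = 58201 \left(- \frac{200327}{51}\right) = - \frac{11659231727}{51}$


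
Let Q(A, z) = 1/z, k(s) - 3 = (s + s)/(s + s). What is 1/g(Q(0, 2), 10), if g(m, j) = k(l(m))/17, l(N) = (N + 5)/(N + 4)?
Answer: 17/4 ≈ 4.2500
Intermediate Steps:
l(N) = (5 + N)/(4 + N)
k(s) = 4 (k(s) = 3 + (s + s)/(s + s) = 3 + (2*s)/((2*s)) = 3 + (2*s)*(1/(2*s)) = 3 + 1 = 4)
g(m, j) = 4/17
1/g(Q(0, 2), 10) = 1/(4/17) = 17/4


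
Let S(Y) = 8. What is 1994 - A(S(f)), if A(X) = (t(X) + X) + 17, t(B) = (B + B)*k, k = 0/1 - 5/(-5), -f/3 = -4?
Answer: 1953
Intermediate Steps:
f = 12 (f = -3*(-4) = 12)
k = 1 (k = 0*1 - 5*(-⅕) = 0 + 1 = 1)
t(B) = 2*B (t(B) = (B + B)*1 = (2*B)*1 = 2*B)
A(X) = 17 + 3*X (A(X) = (2*X + X) + 17 = 3*X + 17 = 17 + 3*X)
1994 - A(S(f)) = 1994 - (17 + 3*8) = 1994 - (17 + 24) = 1994 - 1*41 = 1994 - 41 = 1953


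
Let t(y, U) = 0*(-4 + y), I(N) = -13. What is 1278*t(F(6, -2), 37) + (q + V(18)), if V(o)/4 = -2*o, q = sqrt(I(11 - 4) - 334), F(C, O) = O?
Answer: -144 + I*sqrt(347) ≈ -144.0 + 18.628*I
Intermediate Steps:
q = I*sqrt(347) (q = sqrt(-13 - 334) = sqrt(-347) = I*sqrt(347) ≈ 18.628*I)
t(y, U) = 0
V(o) = -8*o (V(o) = 4*(-2*o) = -8*o)
1278*t(F(6, -2), 37) + (q + V(18)) = 1278*0 + (I*sqrt(347) - 8*18) = 0 + (I*sqrt(347) - 144) = 0 + (-144 + I*sqrt(347)) = -144 + I*sqrt(347)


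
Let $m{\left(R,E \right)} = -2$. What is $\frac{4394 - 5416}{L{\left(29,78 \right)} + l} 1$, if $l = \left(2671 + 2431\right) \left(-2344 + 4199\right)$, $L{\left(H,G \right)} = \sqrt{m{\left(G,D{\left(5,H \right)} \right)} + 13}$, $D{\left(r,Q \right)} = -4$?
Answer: $- \frac{9672422620}{89571270924089} + \frac{1022 \sqrt{11}}{89571270924089} \approx -0.00010799$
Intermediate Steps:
$L{\left(H,G \right)} = \sqrt{11}$ ($L{\left(H,G \right)} = \sqrt{-2 + 13} = \sqrt{11}$)
$l = 9464210$ ($l = 5102 \cdot 1855 = 9464210$)
$\frac{4394 - 5416}{L{\left(29,78 \right)} + l} 1 = \frac{4394 - 5416}{\sqrt{11} + 9464210} \cdot 1 = - \frac{1022}{9464210 + \sqrt{11}} \cdot 1 = - \frac{1022}{9464210 + \sqrt{11}}$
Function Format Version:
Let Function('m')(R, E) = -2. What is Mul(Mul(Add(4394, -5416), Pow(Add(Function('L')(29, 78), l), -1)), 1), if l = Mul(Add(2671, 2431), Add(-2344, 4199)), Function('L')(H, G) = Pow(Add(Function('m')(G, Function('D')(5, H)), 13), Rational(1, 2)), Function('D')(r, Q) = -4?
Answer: Add(Rational(-9672422620, 89571270924089), Mul(Rational(1022, 89571270924089), Pow(11, Rational(1, 2)))) ≈ -0.00010799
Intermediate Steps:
Function('L')(H, G) = Pow(11, Rational(1, 2)) (Function('L')(H, G) = Pow(Add(-2, 13), Rational(1, 2)) = Pow(11, Rational(1, 2)))
l = 9464210 (l = Mul(5102, 1855) = 9464210)
Mul(Mul(Add(4394, -5416), Pow(Add(Function('L')(29, 78), l), -1)), 1) = Mul(Mul(Add(4394, -5416), Pow(Add(Pow(11, Rational(1, 2)), 9464210), -1)), 1) = Mul(Mul(-1022, Pow(Add(9464210, Pow(11, Rational(1, 2))), -1)), 1) = Mul(-1022, Pow(Add(9464210, Pow(11, Rational(1, 2))), -1))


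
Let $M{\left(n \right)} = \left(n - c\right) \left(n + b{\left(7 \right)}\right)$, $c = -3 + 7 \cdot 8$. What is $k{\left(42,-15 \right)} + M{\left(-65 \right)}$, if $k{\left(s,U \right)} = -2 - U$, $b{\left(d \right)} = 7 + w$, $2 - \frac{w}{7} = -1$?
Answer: $4379$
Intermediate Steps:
$w = 21$ ($w = 14 - -7 = 14 + 7 = 21$)
$b{\left(d \right)} = 28$ ($b{\left(d \right)} = 7 + 21 = 28$)
$c = 53$ ($c = -3 + 56 = 53$)
$M{\left(n \right)} = \left(-53 + n\right) \left(28 + n\right)$ ($M{\left(n \right)} = \left(n - 53\right) \left(n + 28\right) = \left(n - 53\right) \left(28 + n\right) = \left(-53 + n\right) \left(28 + n\right)$)
$k{\left(42,-15 \right)} + M{\left(-65 \right)} = \left(-2 - -15\right) - \left(-141 - 4225\right) = \left(-2 + 15\right) + \left(-1484 + 4225 + 1625\right) = 13 + 4366 = 4379$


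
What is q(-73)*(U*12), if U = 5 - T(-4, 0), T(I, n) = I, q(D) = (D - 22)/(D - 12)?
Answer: 2052/17 ≈ 120.71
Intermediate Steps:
q(D) = (-22 + D)/(-12 + D)
U = 9 (U = 5 - 1*(-4) = 5 + 4 = 9)
q(-73)*(U*12) = ((-22 - 73)/(-12 - 73))*(9*12) = (-95/(-85))*108 = -1/85*(-95)*108 = (19/17)*108 = 2052/17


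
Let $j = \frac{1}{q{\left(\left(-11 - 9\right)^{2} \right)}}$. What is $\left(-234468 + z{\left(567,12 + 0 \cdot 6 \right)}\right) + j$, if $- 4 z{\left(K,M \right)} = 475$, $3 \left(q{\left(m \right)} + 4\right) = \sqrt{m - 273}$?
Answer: $- \frac{15952043}{68} - \frac{3 \sqrt{127}}{17} \approx -2.3459 \cdot 10^{5}$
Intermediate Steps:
$q{\left(m \right)} = -4 + \frac{\sqrt{-273 + m}}{3}$ ($q{\left(m \right)} = -4 + \frac{\sqrt{m - 273}}{3} = -4 + \frac{\sqrt{-273 + m}}{3}$)
$z{\left(K,M \right)} = - \frac{475}{4}$ ($z{\left(K,M \right)} = \left(- \frac{1}{4}\right) 475 = - \frac{475}{4}$)
$j = \frac{1}{-4 + \frac{\sqrt{127}}{3}}$ ($j = \frac{1}{-4 + \frac{\sqrt{-273 + \left(-11 - 9\right)^{2}}}{3}} = \frac{1}{-4 + \frac{\sqrt{-273 + \left(-20\right)^{2}}}{3}} = \frac{1}{-4 + \frac{\sqrt{-273 + 400}}{3}} = \frac{1}{-4 + \frac{\sqrt{127}}{3}} \approx -4.1064$)
$\left(-234468 + z{\left(567,12 + 0 \cdot 6 \right)}\right) + j = \left(-234468 - \frac{475}{4}\right) - \left(\frac{36}{17} + \frac{3 \sqrt{127}}{17}\right) = - \frac{938347}{4} - \left(\frac{36}{17} + \frac{3 \sqrt{127}}{17}\right) = - \frac{15952043}{68} - \frac{3 \sqrt{127}}{17}$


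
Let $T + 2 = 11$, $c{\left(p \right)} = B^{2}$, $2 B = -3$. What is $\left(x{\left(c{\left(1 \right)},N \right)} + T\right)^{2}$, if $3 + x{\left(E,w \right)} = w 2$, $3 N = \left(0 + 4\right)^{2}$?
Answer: $\frac{2500}{9} \approx 277.78$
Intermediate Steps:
$B = - \frac{3}{2}$ ($B = \frac{1}{2} \left(-3\right) = - \frac{3}{2} \approx -1.5$)
$c{\left(p \right)} = \frac{9}{4}$ ($c{\left(p \right)} = \left(- \frac{3}{2}\right)^{2} = \frac{9}{4}$)
$T = 9$ ($T = -2 + 11 = 9$)
$N = \frac{16}{3}$ ($N = \frac{\left(0 + 4\right)^{2}}{3} = \frac{4^{2}}{3} = \frac{1}{3} \cdot 16 = \frac{16}{3} \approx 5.3333$)
$x{\left(E,w \right)} = -3 + 2 w$ ($x{\left(E,w \right)} = -3 + w 2 = -3 + 2 w$)
$\left(x{\left(c{\left(1 \right)},N \right)} + T\right)^{2} = \left(\left(-3 + 2 \cdot \frac{16}{3}\right) + 9\right)^{2} = \left(\left(-3 + \frac{32}{3}\right) + 9\right)^{2} = \left(\frac{23}{3} + 9\right)^{2} = \left(\frac{50}{3}\right)^{2} = \frac{2500}{9}$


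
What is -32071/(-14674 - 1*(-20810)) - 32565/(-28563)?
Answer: -18364747/4493912 ≈ -4.0866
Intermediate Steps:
-32071/(-14674 - 1*(-20810)) - 32565/(-28563) = -32071/(-14674 + 20810) - 32565*(-1/28563) = -32071/6136 + 10855/9521 = -32071*1/6136 + 10855/9521 = -2467/472 + 10855/9521 = -18364747/4493912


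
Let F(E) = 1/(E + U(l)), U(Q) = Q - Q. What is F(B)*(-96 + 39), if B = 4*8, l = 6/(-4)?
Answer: -57/32 ≈ -1.7813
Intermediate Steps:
l = -3/2 (l = 6*(-1/4) = -3/2 ≈ -1.5000)
B = 32
U(Q) = 0
F(E) = 1/E (F(E) = 1/(E + 0) = 1/E)
F(B)*(-96 + 39) = (-96 + 39)/32 = (1/32)*(-57) = -57/32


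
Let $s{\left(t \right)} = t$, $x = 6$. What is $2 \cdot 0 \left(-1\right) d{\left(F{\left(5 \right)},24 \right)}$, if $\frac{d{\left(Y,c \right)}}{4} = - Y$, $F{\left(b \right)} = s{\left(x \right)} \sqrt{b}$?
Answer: $0$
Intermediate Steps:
$F{\left(b \right)} = 6 \sqrt{b}$
$d{\left(Y,c \right)} = - 4 Y$ ($d{\left(Y,c \right)} = 4 \left(- Y\right) = - 4 Y$)
$2 \cdot 0 \left(-1\right) d{\left(F{\left(5 \right)},24 \right)} = 2 \cdot 0 \left(-1\right) \left(- 4 \cdot 6 \sqrt{5}\right) = 0 \left(-1\right) \left(- 24 \sqrt{5}\right) = 0 \left(- 24 \sqrt{5}\right) = 0$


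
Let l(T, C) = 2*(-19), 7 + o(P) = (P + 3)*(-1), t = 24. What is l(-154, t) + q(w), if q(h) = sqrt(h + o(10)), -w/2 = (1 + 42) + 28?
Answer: -38 + 9*I*sqrt(2) ≈ -38.0 + 12.728*I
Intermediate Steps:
o(P) = -10 - P (o(P) = -7 + (P + 3)*(-1) = -7 + (3 + P)*(-1) = -7 + (-3 - P) = -10 - P)
l(T, C) = -38
w = -142 (w = -2*((1 + 42) + 28) = -2*(43 + 28) = -2*71 = -142)
q(h) = sqrt(-20 + h) (q(h) = sqrt(h + (-10 - 1*10)) = sqrt(h + (-10 - 10)) = sqrt(h - 20) = sqrt(-20 + h))
l(-154, t) + q(w) = -38 + sqrt(-20 - 142) = -38 + sqrt(-162) = -38 + 9*I*sqrt(2)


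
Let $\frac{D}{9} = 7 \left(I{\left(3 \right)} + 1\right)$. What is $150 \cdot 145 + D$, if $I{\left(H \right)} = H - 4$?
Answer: $21750$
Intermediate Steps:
$I{\left(H \right)} = -4 + H$ ($I{\left(H \right)} = H - 4 = -4 + H$)
$D = 0$ ($D = 9 \cdot 7 \left(\left(-4 + 3\right) + 1\right) = 9 \cdot 7 \left(-1 + 1\right) = 9 \cdot 7 \cdot 0 = 9 \cdot 0 = 0$)
$150 \cdot 145 + D = 150 \cdot 145 + 0 = 21750 + 0 = 21750$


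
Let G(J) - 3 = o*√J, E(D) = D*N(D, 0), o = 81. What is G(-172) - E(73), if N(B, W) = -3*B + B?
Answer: 10661 + 162*I*√43 ≈ 10661.0 + 1062.3*I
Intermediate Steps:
N(B, W) = -2*B
E(D) = -2*D² (E(D) = D*(-2*D) = -2*D²)
G(J) = 3 + 81*√J
G(-172) - E(73) = (3 + 81*√(-172)) - (-2)*73² = (3 + 81*(2*I*√43)) - (-2)*5329 = (3 + 162*I*√43) - 1*(-10658) = (3 + 162*I*√43) + 10658 = 10661 + 162*I*√43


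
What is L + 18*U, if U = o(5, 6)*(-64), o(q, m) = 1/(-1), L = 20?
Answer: 1172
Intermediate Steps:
o(q, m) = -1
U = 64 (U = -1*(-64) = 64)
L + 18*U = 20 + 18*64 = 20 + 1152 = 1172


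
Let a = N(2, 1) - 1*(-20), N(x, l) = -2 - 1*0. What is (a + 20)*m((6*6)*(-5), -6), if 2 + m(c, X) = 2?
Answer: 0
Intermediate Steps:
m(c, X) = 0 (m(c, X) = -2 + 2 = 0)
N(x, l) = -2 (N(x, l) = -2 + 0 = -2)
a = 18 (a = -2 - 1*(-20) = -2 + 20 = 18)
(a + 20)*m((6*6)*(-5), -6) = (18 + 20)*0 = 38*0 = 0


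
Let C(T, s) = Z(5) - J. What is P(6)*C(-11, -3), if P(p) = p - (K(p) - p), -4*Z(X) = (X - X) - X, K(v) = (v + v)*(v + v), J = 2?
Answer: 99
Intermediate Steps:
K(v) = 4*v² (K(v) = (2*v)*(2*v) = 4*v²)
Z(X) = X/4 (Z(X) = -((X - X) - X)/4 = -(0 - X)/4 = -(-1)*X/4 = X/4)
C(T, s) = -¾ (C(T, s) = (¼)*5 - 1*2 = 5/4 - 2 = -¾)
P(p) = -4*p² + 2*p (P(p) = p - (4*p² - p) = p - (-p + 4*p²) = p + (p - 4*p²) = -4*p² + 2*p)
P(6)*C(-11, -3) = (2*6*(1 - 2*6))*(-¾) = (2*6*(1 - 12))*(-¾) = (2*6*(-11))*(-¾) = -132*(-¾) = 99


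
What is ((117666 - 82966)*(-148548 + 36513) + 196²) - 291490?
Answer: -3887867574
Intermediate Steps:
((117666 - 82966)*(-148548 + 36513) + 196²) - 291490 = (34700*(-112035) + 38416) - 291490 = (-3887614500 + 38416) - 291490 = -3887576084 - 291490 = -3887867574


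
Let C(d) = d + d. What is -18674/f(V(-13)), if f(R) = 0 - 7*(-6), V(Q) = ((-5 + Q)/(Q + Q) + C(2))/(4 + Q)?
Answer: -9337/21 ≈ -444.62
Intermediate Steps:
C(d) = 2*d
V(Q) = (4 + (-5 + Q)/(2*Q))/(4 + Q) (V(Q) = ((-5 + Q)/(Q + Q) + 2*2)/(4 + Q) = ((-5 + Q)/((2*Q)) + 4)/(4 + Q) = ((-5 + Q)*(1/(2*Q)) + 4)/(4 + Q) = ((-5 + Q)/(2*Q) + 4)/(4 + Q) = (4 + (-5 + Q)/(2*Q))/(4 + Q))
f(R) = 42 (f(R) = 0 + 42 = 42)
-18674/f(V(-13)) = -18674/42 = -18674*1/42 = -9337/21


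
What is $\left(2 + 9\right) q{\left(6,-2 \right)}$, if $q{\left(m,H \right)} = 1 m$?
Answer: $66$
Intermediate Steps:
$q{\left(m,H \right)} = m$
$\left(2 + 9\right) q{\left(6,-2 \right)} = \left(2 + 9\right) 6 = 11 \cdot 6 = 66$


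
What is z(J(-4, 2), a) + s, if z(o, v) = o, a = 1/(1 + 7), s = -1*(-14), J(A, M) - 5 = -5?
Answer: 14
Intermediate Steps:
J(A, M) = 0 (J(A, M) = 5 - 5 = 0)
s = 14
a = 1/8 ≈ 0.12500
z(J(-4, 2), a) + s = 0 + 14 = 14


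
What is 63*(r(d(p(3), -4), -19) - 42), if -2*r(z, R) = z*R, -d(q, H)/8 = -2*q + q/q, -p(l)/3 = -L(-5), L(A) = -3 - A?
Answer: 50022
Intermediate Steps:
p(l) = 6 (p(l) = -(-3)*(-3 - 1*(-5)) = -(-3)*(-3 + 5) = -(-3)*2 = -3*(-2) = 6)
d(q, H) = -8 + 16*q (d(q, H) = -8*(-2*q + q/q) = -8*(-2*q + 1) = -8*(1 - 2*q) = -8 + 16*q)
r(z, R) = -R*z/2 (r(z, R) = -z*R/2 = -R*z/2)
63*(r(d(p(3), -4), -19) - 42) = 63*(-½*(-19)*(-8 + 16*6) - 42) = 63*(-½*(-19)*(-8 + 96) - 42) = 63*(-½*(-19)*88 - 42) = 63*(836 - 42) = 63*794 = 50022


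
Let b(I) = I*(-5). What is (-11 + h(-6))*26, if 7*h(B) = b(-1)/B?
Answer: -6071/21 ≈ -289.10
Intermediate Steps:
b(I) = -5*I
h(B) = 5/(7*B) (h(B) = ((-5*(-1))/B)/7 = (5/B)/7 = 5/(7*B))
(-11 + h(-6))*26 = (-11 + (5/7)/(-6))*26 = (-11 + (5/7)*(-1/6))*26 = (-11 - 5/42)*26 = -467/42*26 = -6071/21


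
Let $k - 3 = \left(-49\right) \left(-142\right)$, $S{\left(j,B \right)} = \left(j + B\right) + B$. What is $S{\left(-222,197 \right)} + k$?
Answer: $7133$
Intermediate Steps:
$S{\left(j,B \right)} = j + 2 B$ ($S{\left(j,B \right)} = \left(B + j\right) + B = j + 2 B$)
$k = 6961$ ($k = 3 - -6958 = 3 + 6958 = 6961$)
$S{\left(-222,197 \right)} + k = \left(-222 + 2 \cdot 197\right) + 6961 = \left(-222 + 394\right) + 6961 = 172 + 6961 = 7133$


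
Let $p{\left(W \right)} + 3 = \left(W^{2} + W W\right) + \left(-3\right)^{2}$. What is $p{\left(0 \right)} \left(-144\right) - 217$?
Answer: $-1081$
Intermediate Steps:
$p{\left(W \right)} = 6 + 2 W^{2}$ ($p{\left(W \right)} = -3 + \left(\left(W^{2} + W W\right) + \left(-3\right)^{2}\right) = -3 + \left(\left(W^{2} + W^{2}\right) + 9\right) = -3 + \left(2 W^{2} + 9\right) = -3 + \left(9 + 2 W^{2}\right) = 6 + 2 W^{2}$)
$p{\left(0 \right)} \left(-144\right) - 217 = \left(6 + 2 \cdot 0^{2}\right) \left(-144\right) - 217 = \left(6 + 2 \cdot 0\right) \left(-144\right) - 217 = \left(6 + 0\right) \left(-144\right) - 217 = 6 \left(-144\right) - 217 = -864 - 217 = -1081$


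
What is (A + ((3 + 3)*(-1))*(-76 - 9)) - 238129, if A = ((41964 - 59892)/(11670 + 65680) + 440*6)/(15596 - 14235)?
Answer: -12507371983789/52636675 ≈ -2.3762e+5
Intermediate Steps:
A = 102093036/52636675 (A = (-17928/77350 + 2640)/1361 = (-17928*1/77350 + 2640)*(1/1361) = (-8964/38675 + 2640)*(1/1361) = (102093036/38675)*(1/1361) = 102093036/52636675 ≈ 1.9396)
(A + ((3 + 3)*(-1))*(-76 - 9)) - 238129 = (102093036/52636675 + ((3 + 3)*(-1))*(-76 - 9)) - 238129 = (102093036/52636675 + (6*(-1))*(-85)) - 238129 = (102093036/52636675 - 6*(-85)) - 238129 = (102093036/52636675 + 510) - 238129 = 26946797286/52636675 - 238129 = -12507371983789/52636675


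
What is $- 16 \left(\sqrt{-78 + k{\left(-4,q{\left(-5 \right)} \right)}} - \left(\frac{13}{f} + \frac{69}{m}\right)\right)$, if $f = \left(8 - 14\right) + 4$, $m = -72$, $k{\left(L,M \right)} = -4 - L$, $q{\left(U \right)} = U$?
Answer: $- \frac{358}{3} - 16 i \sqrt{78} \approx -119.33 - 141.31 i$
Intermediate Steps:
$f = -2$ ($f = -6 + 4 = -2$)
$- 16 \left(\sqrt{-78 + k{\left(-4,q{\left(-5 \right)} \right)}} - \left(\frac{13}{f} + \frac{69}{m}\right)\right) = - 16 \left(\sqrt{-78 - 0} - \left(- \frac{23}{24} - \frac{13}{2}\right)\right) = - 16 \left(\sqrt{-78 + \left(-4 + 4\right)} - - \frac{179}{24}\right) = - 16 \left(\sqrt{-78 + 0} + \left(\frac{13}{2} + \frac{23}{24}\right)\right) = - 16 \left(\sqrt{-78} + \frac{179}{24}\right) = - 16 \left(i \sqrt{78} + \frac{179}{24}\right) = - 16 \left(\frac{179}{24} + i \sqrt{78}\right) = - \frac{358}{3} - 16 i \sqrt{78}$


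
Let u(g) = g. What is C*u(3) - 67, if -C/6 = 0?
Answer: -67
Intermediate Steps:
C = 0 (C = -6*0 = 0)
C*u(3) - 67 = 0*3 - 67 = 0 - 67 = -67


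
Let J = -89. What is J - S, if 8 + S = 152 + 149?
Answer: -382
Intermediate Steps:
S = 293 (S = -8 + (152 + 149) = -8 + 301 = 293)
J - S = -89 - 1*293 = -89 - 293 = -382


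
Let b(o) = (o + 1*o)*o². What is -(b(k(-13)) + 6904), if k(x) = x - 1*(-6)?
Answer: -6218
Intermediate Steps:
k(x) = 6 + x (k(x) = x + 6 = 6 + x)
b(o) = 2*o³ (b(o) = (o + o)*o² = (2*o)*o² = 2*o³)
-(b(k(-13)) + 6904) = -(2*(6 - 13)³ + 6904) = -(2*(-7)³ + 6904) = -(2*(-343) + 6904) = -(-686 + 6904) = -1*6218 = -6218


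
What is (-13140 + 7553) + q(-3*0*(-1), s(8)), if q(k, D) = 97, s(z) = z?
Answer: -5490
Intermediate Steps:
(-13140 + 7553) + q(-3*0*(-1), s(8)) = (-13140 + 7553) + 97 = -5587 + 97 = -5490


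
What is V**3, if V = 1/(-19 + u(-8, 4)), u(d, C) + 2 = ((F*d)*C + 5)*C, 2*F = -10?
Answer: 1/260917119 ≈ 3.8326e-9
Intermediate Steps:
F = -5 (F = (1/2)*(-10) = -5)
u(d, C) = -2 + C*(5 - 5*C*d) (u(d, C) = -2 + ((-5*d)*C + 5)*C = -2 + (-5*C*d + 5)*C = -2 + (5 - 5*C*d)*C = -2 + C*(5 - 5*C*d))
V = 1/639 (V = 1/(-19 + (-2 + 5*4 - 5*(-8)*4**2)) = 1/(-19 + (-2 + 20 - 5*(-8)*16)) = 1/(-19 + (-2 + 20 + 640)) = 1/(-19 + 658) = 1/639 ≈ 0.0015649)
V**3 = (1/639)**3 = 1/260917119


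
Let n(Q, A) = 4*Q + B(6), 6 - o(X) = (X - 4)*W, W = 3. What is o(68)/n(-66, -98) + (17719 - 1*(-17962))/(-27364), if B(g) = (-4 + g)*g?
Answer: -325159/574644 ≈ -0.56584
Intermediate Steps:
B(g) = g*(-4 + g)
o(X) = 18 - 3*X (o(X) = 6 - (X - 4)*3 = 6 - (-4 + X)*3 = 6 - (-12 + 3*X) = 6 + (12 - 3*X) = 18 - 3*X)
n(Q, A) = 12 + 4*Q (n(Q, A) = 4*Q + 6*(-4 + 6) = 4*Q + 6*2 = 4*Q + 12 = 12 + 4*Q)
o(68)/n(-66, -98) + (17719 - 1*(-17962))/(-27364) = (18 - 3*68)/(12 + 4*(-66)) + (17719 - 1*(-17962))/(-27364) = (18 - 204)/(12 - 264) + (17719 + 17962)*(-1/27364) = -186/(-252) + 35681*(-1/27364) = -186*(-1/252) - 35681/27364 = 31/42 - 35681/27364 = -325159/574644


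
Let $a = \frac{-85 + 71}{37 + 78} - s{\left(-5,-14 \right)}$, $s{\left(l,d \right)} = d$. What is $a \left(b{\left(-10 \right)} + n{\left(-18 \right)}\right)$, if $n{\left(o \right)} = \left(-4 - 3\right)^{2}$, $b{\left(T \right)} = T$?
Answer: $\frac{62244}{115} \approx 541.25$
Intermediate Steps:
$n{\left(o \right)} = 49$ ($n{\left(o \right)} = \left(-7\right)^{2} = 49$)
$a = \frac{1596}{115}$ ($a = \frac{-85 + 71}{37 + 78} - -14 = - \frac{14}{115} + 14 = \frac{1596}{115} \approx 13.878$)
$a \left(b{\left(-10 \right)} + n{\left(-18 \right)}\right) = \frac{1596 \left(-10 + 49\right)}{115} = \frac{1596}{115} \cdot 39 = \frac{62244}{115}$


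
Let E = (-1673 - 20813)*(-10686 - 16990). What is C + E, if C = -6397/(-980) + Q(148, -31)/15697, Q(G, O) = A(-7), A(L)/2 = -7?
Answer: 9573225011040149/15383060 ≈ 6.2232e+8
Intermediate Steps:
A(L) = -14 (A(L) = 2*(-7) = -14)
Q(G, O) = -14
C = 100399989/15383060 (C = -6397/(-980) - 14/15697 = -6397*(-1/980) - 14*1/15697 = 6397/980 - 14/15697 = 100399989/15383060 ≈ 6.5267)
E = 622322536 (E = -22486*(-27676) = 622322536)
C + E = 100399989/15383060 + 622322536 = 9573225011040149/15383060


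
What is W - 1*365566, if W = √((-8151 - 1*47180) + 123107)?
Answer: -365566 + 8*√1059 ≈ -3.6531e+5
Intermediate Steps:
W = 8*√1059 (W = √((-8151 - 47180) + 123107) = √(-55331 + 123107) = √67776 = 8*√1059 ≈ 260.34)
W - 1*365566 = 8*√1059 - 1*365566 = 8*√1059 - 365566 = -365566 + 8*√1059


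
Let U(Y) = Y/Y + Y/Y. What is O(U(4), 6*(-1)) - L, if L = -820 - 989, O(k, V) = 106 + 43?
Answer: 1958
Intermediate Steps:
U(Y) = 2 (U(Y) = 1 + 1 = 2)
O(k, V) = 149
L = -1809
O(U(4), 6*(-1)) - L = 149 - 1*(-1809) = 149 + 1809 = 1958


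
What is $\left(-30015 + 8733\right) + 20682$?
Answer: $-600$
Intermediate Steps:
$\left(-30015 + 8733\right) + 20682 = -21282 + 20682 = -600$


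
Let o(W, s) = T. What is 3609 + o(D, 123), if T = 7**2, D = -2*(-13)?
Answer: 3658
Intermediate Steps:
D = 26
T = 49
o(W, s) = 49
3609 + o(D, 123) = 3609 + 49 = 3658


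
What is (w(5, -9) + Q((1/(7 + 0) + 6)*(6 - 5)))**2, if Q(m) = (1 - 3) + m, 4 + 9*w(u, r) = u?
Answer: 71824/3969 ≈ 18.096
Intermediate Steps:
w(u, r) = -4/9 + u/9
Q(m) = -2 + m
(w(5, -9) + Q((1/(7 + 0) + 6)*(6 - 5)))**2 = ((-4/9 + (1/9)*5) + (-2 + (1/(7 + 0) + 6)*(6 - 5)))**2 = ((-4/9 + 5/9) + (-2 + (1/7 + 6)*1))**2 = (1/9 + (-2 + (1/7 + 6)*1))**2 = (1/9 + (-2 + (43/7)*1))**2 = (1/9 + (-2 + 43/7))**2 = (1/9 + 29/7)**2 = (268/63)**2 = 71824/3969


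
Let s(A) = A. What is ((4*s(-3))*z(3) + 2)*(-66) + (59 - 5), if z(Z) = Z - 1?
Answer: 1506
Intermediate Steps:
z(Z) = -1 + Z
((4*s(-3))*z(3) + 2)*(-66) + (59 - 5) = ((4*(-3))*(-1 + 3) + 2)*(-66) + (59 - 5) = (-12*2 + 2)*(-66) + 54 = (-24 + 2)*(-66) + 54 = -22*(-66) + 54 = 1452 + 54 = 1506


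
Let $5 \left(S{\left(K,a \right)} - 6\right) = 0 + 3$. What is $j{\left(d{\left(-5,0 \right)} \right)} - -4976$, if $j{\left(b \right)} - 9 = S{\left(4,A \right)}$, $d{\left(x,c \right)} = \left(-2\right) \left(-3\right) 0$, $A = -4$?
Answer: $\frac{24958}{5} \approx 4991.6$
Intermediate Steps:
$d{\left(x,c \right)} = 0$ ($d{\left(x,c \right)} = 6 \cdot 0 = 0$)
$S{\left(K,a \right)} = \frac{33}{5}$ ($S{\left(K,a \right)} = 6 + \frac{0 + 3}{5} = 6 + \frac{1}{5} \cdot 3 = 6 + \frac{3}{5} = \frac{33}{5}$)
$j{\left(b \right)} = \frac{78}{5}$ ($j{\left(b \right)} = 9 + \frac{33}{5} = \frac{78}{5}$)
$j{\left(d{\left(-5,0 \right)} \right)} - -4976 = \frac{78}{5} - -4976 = \frac{78}{5} + 4976 = \frac{24958}{5}$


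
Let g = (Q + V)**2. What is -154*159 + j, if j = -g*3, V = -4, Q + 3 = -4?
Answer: -24849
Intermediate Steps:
Q = -7 (Q = -3 - 4 = -7)
g = 121 (g = (-7 - 4)**2 = (-11)**2 = 121)
j = -363 (j = -121*3 = -1*363 = -363)
-154*159 + j = -154*159 - 363 = -24486 - 363 = -24849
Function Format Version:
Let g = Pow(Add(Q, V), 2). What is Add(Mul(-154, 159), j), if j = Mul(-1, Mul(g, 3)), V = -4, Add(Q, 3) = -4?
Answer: -24849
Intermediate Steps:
Q = -7 (Q = Add(-3, -4) = -7)
g = 121 (g = Pow(Add(-7, -4), 2) = Pow(-11, 2) = 121)
j = -363 (j = Mul(-1, Mul(121, 3)) = Mul(-1, 363) = -363)
Add(Mul(-154, 159), j) = Add(Mul(-154, 159), -363) = Add(-24486, -363) = -24849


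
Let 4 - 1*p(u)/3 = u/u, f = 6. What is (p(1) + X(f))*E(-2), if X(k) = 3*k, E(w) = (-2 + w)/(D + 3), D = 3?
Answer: -18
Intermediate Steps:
E(w) = -⅓ + w/6 (E(w) = (-2 + w)/(3 + 3) = (-2 + w)/6 = (-2 + w)*(⅙) = -⅓ + w/6)
p(u) = 9 (p(u) = 12 - 3*u/u = 12 - 3*1 = 12 - 3 = 9)
(p(1) + X(f))*E(-2) = (9 + 3*6)*(-⅓ + (⅙)*(-2)) = (9 + 18)*(-⅓ - ⅓) = 27*(-⅔) = -18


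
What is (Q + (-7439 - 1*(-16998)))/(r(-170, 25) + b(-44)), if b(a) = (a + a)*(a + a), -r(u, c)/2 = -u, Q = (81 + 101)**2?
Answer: 42683/7404 ≈ 5.7649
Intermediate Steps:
Q = 33124 (Q = 182**2 = 33124)
r(u, c) = 2*u (r(u, c) = -(-2)*u = 2*u)
b(a) = 4*a**2 (b(a) = (2*a)*(2*a) = 4*a**2)
(Q + (-7439 - 1*(-16998)))/(r(-170, 25) + b(-44)) = (33124 + (-7439 - 1*(-16998)))/(2*(-170) + 4*(-44)**2) = (33124 + (-7439 + 16998))/(-340 + 4*1936) = (33124 + 9559)/(-340 + 7744) = 42683/7404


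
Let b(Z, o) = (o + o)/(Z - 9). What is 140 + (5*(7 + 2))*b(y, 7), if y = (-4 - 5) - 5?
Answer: 2590/23 ≈ 112.61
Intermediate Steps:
y = -14 (y = -9 - 5 = -14)
b(Z, o) = 2*o/(-9 + Z) (b(Z, o) = (2*o)/(-9 + Z) = 2*o/(-9 + Z))
140 + (5*(7 + 2))*b(y, 7) = 140 + (5*(7 + 2))*(2*7/(-9 - 14)) = 140 + (5*9)*(2*7/(-23)) = 140 + 45*(2*7*(-1/23)) = 140 + 45*(-14/23) = 140 - 630/23 = 2590/23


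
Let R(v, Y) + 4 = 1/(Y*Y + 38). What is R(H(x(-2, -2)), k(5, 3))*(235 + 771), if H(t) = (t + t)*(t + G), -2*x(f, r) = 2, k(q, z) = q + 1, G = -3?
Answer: -148385/37 ≈ -4010.4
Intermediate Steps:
k(q, z) = 1 + q
x(f, r) = -1 (x(f, r) = -½*2 = -1)
H(t) = 2*t*(-3 + t) (H(t) = (t + t)*(t - 3) = (2*t)*(-3 + t) = 2*t*(-3 + t))
R(v, Y) = -4 + 1/(38 + Y²) (R(v, Y) = -4 + 1/(Y*Y + 38) = -4 + 1/(Y² + 38) = -4 + 1/(38 + Y²))
R(H(x(-2, -2)), k(5, 3))*(235 + 771) = ((-151 - 4*(1 + 5)²)/(38 + (1 + 5)²))*(235 + 771) = ((-151 - 4*6²)/(38 + 6²))*1006 = ((-151 - 4*36)/(38 + 36))*1006 = ((-151 - 144)/74)*1006 = ((1/74)*(-295))*1006 = -295/74*1006 = -148385/37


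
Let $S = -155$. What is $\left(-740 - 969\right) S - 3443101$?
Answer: $-3178206$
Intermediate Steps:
$\left(-740 - 969\right) S - 3443101 = \left(-740 - 969\right) \left(-155\right) - 3443101 = \left(-1709\right) \left(-155\right) - 3443101 = 264895 - 3443101 = -3178206$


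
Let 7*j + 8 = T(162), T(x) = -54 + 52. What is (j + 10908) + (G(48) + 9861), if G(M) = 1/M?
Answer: 6977911/336 ≈ 20768.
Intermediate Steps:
T(x) = -2
j = -10/7 (j = -8/7 + (⅐)*(-2) = -8/7 - 2/7 = -10/7 ≈ -1.4286)
(j + 10908) + (G(48) + 9861) = (-10/7 + 10908) + (1/48 + 9861) = 76346/7 + (1/48 + 9861) = 76346/7 + 473329/48 = 6977911/336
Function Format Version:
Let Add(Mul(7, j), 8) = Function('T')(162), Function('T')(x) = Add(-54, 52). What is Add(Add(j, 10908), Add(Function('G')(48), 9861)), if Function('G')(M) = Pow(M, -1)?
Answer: Rational(6977911, 336) ≈ 20768.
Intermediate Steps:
Function('T')(x) = -2
j = Rational(-10, 7) (j = Add(Rational(-8, 7), Mul(Rational(1, 7), -2)) = Add(Rational(-8, 7), Rational(-2, 7)) = Rational(-10, 7) ≈ -1.4286)
Add(Add(j, 10908), Add(Function('G')(48), 9861)) = Add(Add(Rational(-10, 7), 10908), Add(Pow(48, -1), 9861)) = Add(Rational(76346, 7), Add(Rational(1, 48), 9861)) = Add(Rational(76346, 7), Rational(473329, 48)) = Rational(6977911, 336)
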